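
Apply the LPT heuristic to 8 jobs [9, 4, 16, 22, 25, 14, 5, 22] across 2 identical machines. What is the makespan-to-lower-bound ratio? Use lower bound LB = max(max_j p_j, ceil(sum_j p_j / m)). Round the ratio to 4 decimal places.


LPT order: [25, 22, 22, 16, 14, 9, 5, 4]
Machine loads after assignment: [59, 58]
LPT makespan = 59
Lower bound = max(max_job, ceil(total/2)) = max(25, 59) = 59
Ratio = 59 / 59 = 1.0

1.0


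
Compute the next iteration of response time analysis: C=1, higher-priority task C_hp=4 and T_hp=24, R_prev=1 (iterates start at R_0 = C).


R_next = C + ceil(R_prev / T_hp) * C_hp
ceil(1 / 24) = ceil(0.0417) = 1
Interference = 1 * 4 = 4
R_next = 1 + 4 = 5

5


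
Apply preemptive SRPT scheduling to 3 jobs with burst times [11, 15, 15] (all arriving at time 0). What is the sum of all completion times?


Since all jobs arrive at t=0, SRPT equals SPT ordering.
SPT order: [11, 15, 15]
Completion times:
  Job 1: p=11, C=11
  Job 2: p=15, C=26
  Job 3: p=15, C=41
Total completion time = 11 + 26 + 41 = 78

78


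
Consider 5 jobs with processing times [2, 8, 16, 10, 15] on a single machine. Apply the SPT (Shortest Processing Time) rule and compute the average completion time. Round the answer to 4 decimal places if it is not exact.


Sort jobs by processing time (SPT order): [2, 8, 10, 15, 16]
Compute completion times sequentially:
  Job 1: processing = 2, completes at 2
  Job 2: processing = 8, completes at 10
  Job 3: processing = 10, completes at 20
  Job 4: processing = 15, completes at 35
  Job 5: processing = 16, completes at 51
Sum of completion times = 118
Average completion time = 118/5 = 23.6

23.6


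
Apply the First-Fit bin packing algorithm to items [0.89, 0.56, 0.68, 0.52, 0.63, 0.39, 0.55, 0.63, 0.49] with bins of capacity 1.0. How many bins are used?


Place items sequentially using First-Fit:
  Item 0.89 -> new Bin 1
  Item 0.56 -> new Bin 2
  Item 0.68 -> new Bin 3
  Item 0.52 -> new Bin 4
  Item 0.63 -> new Bin 5
  Item 0.39 -> Bin 2 (now 0.95)
  Item 0.55 -> new Bin 6
  Item 0.63 -> new Bin 7
  Item 0.49 -> new Bin 8
Total bins used = 8

8


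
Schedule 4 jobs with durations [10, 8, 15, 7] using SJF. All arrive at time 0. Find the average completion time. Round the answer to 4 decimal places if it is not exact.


SJF order (ascending): [7, 8, 10, 15]
Completion times:
  Job 1: burst=7, C=7
  Job 2: burst=8, C=15
  Job 3: burst=10, C=25
  Job 4: burst=15, C=40
Average completion = 87/4 = 21.75

21.75


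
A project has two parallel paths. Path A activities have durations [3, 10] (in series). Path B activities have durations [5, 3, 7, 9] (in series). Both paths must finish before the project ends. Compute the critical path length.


Path A total = 3 + 10 = 13
Path B total = 5 + 3 + 7 + 9 = 24
Critical path = longest path = max(13, 24) = 24

24


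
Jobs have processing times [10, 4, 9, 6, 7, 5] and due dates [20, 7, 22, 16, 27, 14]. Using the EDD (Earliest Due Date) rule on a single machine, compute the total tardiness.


Sort by due date (EDD order): [(4, 7), (5, 14), (6, 16), (10, 20), (9, 22), (7, 27)]
Compute completion times and tardiness:
  Job 1: p=4, d=7, C=4, tardiness=max(0,4-7)=0
  Job 2: p=5, d=14, C=9, tardiness=max(0,9-14)=0
  Job 3: p=6, d=16, C=15, tardiness=max(0,15-16)=0
  Job 4: p=10, d=20, C=25, tardiness=max(0,25-20)=5
  Job 5: p=9, d=22, C=34, tardiness=max(0,34-22)=12
  Job 6: p=7, d=27, C=41, tardiness=max(0,41-27)=14
Total tardiness = 31

31


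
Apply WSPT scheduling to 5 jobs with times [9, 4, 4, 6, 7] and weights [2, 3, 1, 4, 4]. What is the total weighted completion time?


Compute p/w ratios and sort ascending (WSPT): [(4, 3), (6, 4), (7, 4), (4, 1), (9, 2)]
Compute weighted completion times:
  Job (p=4,w=3): C=4, w*C=3*4=12
  Job (p=6,w=4): C=10, w*C=4*10=40
  Job (p=7,w=4): C=17, w*C=4*17=68
  Job (p=4,w=1): C=21, w*C=1*21=21
  Job (p=9,w=2): C=30, w*C=2*30=60
Total weighted completion time = 201

201


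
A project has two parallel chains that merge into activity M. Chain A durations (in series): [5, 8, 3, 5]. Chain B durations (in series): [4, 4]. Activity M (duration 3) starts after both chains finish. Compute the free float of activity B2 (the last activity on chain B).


ES(B2) = sum of predecessors on chain B = 4
EF(B2) = ES + duration = 4 + 4 = 8
Successor of B2 is M. ES(M) = max(sum(A), sum(B)) = max(21, 8) = 21
Free float = ES(successor) - EF(current) = 21 - 8 = 13

13


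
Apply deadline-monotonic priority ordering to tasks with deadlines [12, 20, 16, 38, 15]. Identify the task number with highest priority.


Sort tasks by relative deadline (ascending):
  Task 1: deadline = 12
  Task 5: deadline = 15
  Task 3: deadline = 16
  Task 2: deadline = 20
  Task 4: deadline = 38
Priority order (highest first): [1, 5, 3, 2, 4]
Highest priority task = 1

1


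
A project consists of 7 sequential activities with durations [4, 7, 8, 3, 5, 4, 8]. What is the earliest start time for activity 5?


Activity 5 starts after activities 1 through 4 complete.
Predecessor durations: [4, 7, 8, 3]
ES = 4 + 7 + 8 + 3 = 22

22


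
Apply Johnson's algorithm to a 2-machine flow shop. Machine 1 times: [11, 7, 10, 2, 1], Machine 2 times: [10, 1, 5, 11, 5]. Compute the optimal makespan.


Apply Johnson's rule:
  Group 1 (a <= b): [(5, 1, 5), (4, 2, 11)]
  Group 2 (a > b): [(1, 11, 10), (3, 10, 5), (2, 7, 1)]
Optimal job order: [5, 4, 1, 3, 2]
Schedule:
  Job 5: M1 done at 1, M2 done at 6
  Job 4: M1 done at 3, M2 done at 17
  Job 1: M1 done at 14, M2 done at 27
  Job 3: M1 done at 24, M2 done at 32
  Job 2: M1 done at 31, M2 done at 33
Makespan = 33

33


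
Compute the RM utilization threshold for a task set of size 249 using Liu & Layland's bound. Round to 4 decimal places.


Compute 2^(1/249) = 1.0027876018
Subtract 1: 1.0027876018 - 1 = 0.0027876018
Multiply by n: 249 * 0.0027876018 = 0.6941128482
Round to 4 dp: 0.6941

0.6941


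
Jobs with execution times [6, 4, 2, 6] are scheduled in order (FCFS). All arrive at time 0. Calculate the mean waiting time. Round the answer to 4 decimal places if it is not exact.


FCFS order (as given): [6, 4, 2, 6]
Waiting times:
  Job 1: wait = 0
  Job 2: wait = 6
  Job 3: wait = 10
  Job 4: wait = 12
Sum of waiting times = 28
Average waiting time = 28/4 = 7.0

7.0


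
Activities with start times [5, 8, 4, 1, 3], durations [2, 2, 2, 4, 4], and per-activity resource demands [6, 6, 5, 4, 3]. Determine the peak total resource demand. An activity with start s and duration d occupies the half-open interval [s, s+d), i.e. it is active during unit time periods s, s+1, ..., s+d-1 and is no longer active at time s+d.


Each activity i is active on [start_i, start_i + duration_i).
Compute total resource usage per time slot:
  t=0: active resources = [], total = 0
  t=1: active resources = [4], total = 4
  t=2: active resources = [4], total = 4
  t=3: active resources = [4, 3], total = 7
  t=4: active resources = [5, 4, 3], total = 12
  t=5: active resources = [6, 5, 3], total = 14
  t=6: active resources = [6, 3], total = 9
  t=7: active resources = [], total = 0
  t=8: active resources = [6], total = 6
  t=9: active resources = [6], total = 6
Peak resource demand = 14

14


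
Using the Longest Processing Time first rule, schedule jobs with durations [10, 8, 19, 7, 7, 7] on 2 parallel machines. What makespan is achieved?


Sort jobs in decreasing order (LPT): [19, 10, 8, 7, 7, 7]
Assign each job to the least loaded machine:
  Machine 1: jobs [19, 7], load = 26
  Machine 2: jobs [10, 8, 7, 7], load = 32
Makespan = max load = 32

32


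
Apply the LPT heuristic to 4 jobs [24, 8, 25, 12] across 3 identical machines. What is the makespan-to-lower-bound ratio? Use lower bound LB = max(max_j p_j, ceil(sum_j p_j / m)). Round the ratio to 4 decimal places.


LPT order: [25, 24, 12, 8]
Machine loads after assignment: [25, 24, 20]
LPT makespan = 25
Lower bound = max(max_job, ceil(total/3)) = max(25, 23) = 25
Ratio = 25 / 25 = 1.0

1.0


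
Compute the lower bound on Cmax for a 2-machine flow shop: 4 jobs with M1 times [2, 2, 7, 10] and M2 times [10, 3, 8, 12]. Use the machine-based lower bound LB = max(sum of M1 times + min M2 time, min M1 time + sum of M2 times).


LB1 = sum(M1 times) + min(M2 times) = 21 + 3 = 24
LB2 = min(M1 times) + sum(M2 times) = 2 + 33 = 35
Lower bound = max(LB1, LB2) = max(24, 35) = 35

35


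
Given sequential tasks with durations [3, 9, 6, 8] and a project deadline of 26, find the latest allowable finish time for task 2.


LF(activity 2) = deadline - sum of successor durations
Successors: activities 3 through 4 with durations [6, 8]
Sum of successor durations = 14
LF = 26 - 14 = 12

12


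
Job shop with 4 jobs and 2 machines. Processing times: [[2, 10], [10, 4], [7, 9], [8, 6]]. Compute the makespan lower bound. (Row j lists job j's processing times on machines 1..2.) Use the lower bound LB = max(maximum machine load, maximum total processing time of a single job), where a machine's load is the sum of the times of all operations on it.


Machine loads:
  Machine 1: 2 + 10 + 7 + 8 = 27
  Machine 2: 10 + 4 + 9 + 6 = 29
Max machine load = 29
Job totals:
  Job 1: 12
  Job 2: 14
  Job 3: 16
  Job 4: 14
Max job total = 16
Lower bound = max(29, 16) = 29

29


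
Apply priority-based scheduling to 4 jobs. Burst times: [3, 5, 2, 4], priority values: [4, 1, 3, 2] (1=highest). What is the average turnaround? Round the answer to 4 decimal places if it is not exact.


Sort by priority (ascending = highest first):
Order: [(1, 5), (2, 4), (3, 2), (4, 3)]
Completion times:
  Priority 1, burst=5, C=5
  Priority 2, burst=4, C=9
  Priority 3, burst=2, C=11
  Priority 4, burst=3, C=14
Average turnaround = 39/4 = 9.75

9.75


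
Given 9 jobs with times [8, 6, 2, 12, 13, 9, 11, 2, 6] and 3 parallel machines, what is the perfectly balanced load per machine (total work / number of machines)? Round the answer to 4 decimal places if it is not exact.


Total processing time = 8 + 6 + 2 + 12 + 13 + 9 + 11 + 2 + 6 = 69
Number of machines = 3
Ideal balanced load = 69 / 3 = 23.0

23.0


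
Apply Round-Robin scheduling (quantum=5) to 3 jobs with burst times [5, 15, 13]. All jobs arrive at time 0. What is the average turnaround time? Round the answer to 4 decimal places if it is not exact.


Time quantum = 5
Execution trace:
  J1 runs 5 units, time = 5
  J2 runs 5 units, time = 10
  J3 runs 5 units, time = 15
  J2 runs 5 units, time = 20
  J3 runs 5 units, time = 25
  J2 runs 5 units, time = 30
  J3 runs 3 units, time = 33
Finish times: [5, 30, 33]
Average turnaround = 68/3 = 22.6667

22.6667


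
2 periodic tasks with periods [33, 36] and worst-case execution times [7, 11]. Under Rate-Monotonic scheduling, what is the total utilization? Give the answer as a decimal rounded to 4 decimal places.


Compute individual utilizations (exact fractions):
  Task 1: C/T = 7/33 (approx. 0.2121)
  Task 2: C/T = 11/36 (approx. 0.3056)
Total utilization U = 7/33 + 11/36 = 205/396
Rounded to 4 decimal places: U = 0.5177
RM (Liu & Layland) bound for 2 tasks = 0.828427; compare with U = 205/396 (approx. 0.517677)
U <= bound, so schedulable by RM sufficient condition.

0.5177


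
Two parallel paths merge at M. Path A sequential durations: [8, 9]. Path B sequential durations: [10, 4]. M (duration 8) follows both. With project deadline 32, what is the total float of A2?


Forward pass: ES(A2) = sum of predecessors on chain A = 8
EF = ES + duration = 8 + 9 = 17
Backward pass: LF(M) = deadline = 32; LS(M) = 32 - 8 = 24
LF(A2) = LS(M) - sum(successors on chain A) = 24 - 0 = 24
LS = LF - duration = 24 - 9 = 15
Total float = LS - ES = 15 - 8 = 7

7


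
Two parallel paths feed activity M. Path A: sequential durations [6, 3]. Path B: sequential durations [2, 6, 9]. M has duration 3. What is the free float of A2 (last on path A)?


ES(A2) = sum of predecessors on chain A = 6
EF(A2) = ES + duration = 6 + 3 = 9
Successor of A2 is M. ES(M) = max(sum(A), sum(B)) = max(9, 17) = 17
Free float = ES(successor) - EF(current) = 17 - 9 = 8

8


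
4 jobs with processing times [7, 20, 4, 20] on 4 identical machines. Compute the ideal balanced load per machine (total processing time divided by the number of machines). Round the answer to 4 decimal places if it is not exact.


Total processing time = 7 + 20 + 4 + 20 = 51
Number of machines = 4
Ideal balanced load = 51 / 4 = 12.75

12.75


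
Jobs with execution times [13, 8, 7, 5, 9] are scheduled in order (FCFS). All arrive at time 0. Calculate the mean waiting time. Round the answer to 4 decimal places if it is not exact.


FCFS order (as given): [13, 8, 7, 5, 9]
Waiting times:
  Job 1: wait = 0
  Job 2: wait = 13
  Job 3: wait = 21
  Job 4: wait = 28
  Job 5: wait = 33
Sum of waiting times = 95
Average waiting time = 95/5 = 19.0

19.0


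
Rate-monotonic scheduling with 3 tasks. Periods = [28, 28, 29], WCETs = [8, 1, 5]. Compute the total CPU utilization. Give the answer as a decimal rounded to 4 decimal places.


Compute individual utilizations (exact fractions):
  Task 1: C/T = 8/28 = 2/7 (approx. 0.2857)
  Task 2: C/T = 1/28 (approx. 0.0357)
  Task 3: C/T = 5/29 (approx. 0.1724)
Total utilization U = 2/7 + 1/28 + 5/29 = 401/812
Rounded to 4 decimal places: U = 0.4938
RM (Liu & Layland) bound for 3 tasks = 0.779763; compare with U = 401/812 (approx. 0.493842)
U <= bound, so schedulable by RM sufficient condition.

0.4938


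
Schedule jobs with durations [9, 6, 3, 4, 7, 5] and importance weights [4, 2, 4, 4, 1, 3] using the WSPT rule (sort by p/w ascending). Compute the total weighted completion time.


Compute p/w ratios and sort ascending (WSPT): [(3, 4), (4, 4), (5, 3), (9, 4), (6, 2), (7, 1)]
Compute weighted completion times:
  Job (p=3,w=4): C=3, w*C=4*3=12
  Job (p=4,w=4): C=7, w*C=4*7=28
  Job (p=5,w=3): C=12, w*C=3*12=36
  Job (p=9,w=4): C=21, w*C=4*21=84
  Job (p=6,w=2): C=27, w*C=2*27=54
  Job (p=7,w=1): C=34, w*C=1*34=34
Total weighted completion time = 248

248


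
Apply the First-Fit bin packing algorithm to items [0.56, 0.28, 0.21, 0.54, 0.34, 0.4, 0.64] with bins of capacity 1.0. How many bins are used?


Place items sequentially using First-Fit:
  Item 0.56 -> new Bin 1
  Item 0.28 -> Bin 1 (now 0.84)
  Item 0.21 -> new Bin 2
  Item 0.54 -> Bin 2 (now 0.75)
  Item 0.34 -> new Bin 3
  Item 0.4 -> Bin 3 (now 0.74)
  Item 0.64 -> new Bin 4
Total bins used = 4

4


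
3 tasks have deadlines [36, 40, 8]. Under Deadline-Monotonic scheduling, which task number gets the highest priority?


Sort tasks by relative deadline (ascending):
  Task 3: deadline = 8
  Task 1: deadline = 36
  Task 2: deadline = 40
Priority order (highest first): [3, 1, 2]
Highest priority task = 3

3


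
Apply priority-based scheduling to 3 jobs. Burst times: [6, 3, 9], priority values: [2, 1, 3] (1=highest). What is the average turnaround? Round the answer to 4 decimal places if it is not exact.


Sort by priority (ascending = highest first):
Order: [(1, 3), (2, 6), (3, 9)]
Completion times:
  Priority 1, burst=3, C=3
  Priority 2, burst=6, C=9
  Priority 3, burst=9, C=18
Average turnaround = 30/3 = 10.0

10.0


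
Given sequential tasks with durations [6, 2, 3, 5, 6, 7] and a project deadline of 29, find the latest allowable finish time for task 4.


LF(activity 4) = deadline - sum of successor durations
Successors: activities 5 through 6 with durations [6, 7]
Sum of successor durations = 13
LF = 29 - 13 = 16

16


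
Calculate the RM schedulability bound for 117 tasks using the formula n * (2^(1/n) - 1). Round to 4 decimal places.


Compute 2^(1/117) = 1.0059419185
Subtract 1: 1.0059419185 - 1 = 0.0059419185
Multiply by n: 117 * 0.0059419185 = 0.6952044645
Round to 4 dp: 0.6952

0.6952


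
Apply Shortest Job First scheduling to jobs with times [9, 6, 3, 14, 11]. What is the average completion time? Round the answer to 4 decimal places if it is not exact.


SJF order (ascending): [3, 6, 9, 11, 14]
Completion times:
  Job 1: burst=3, C=3
  Job 2: burst=6, C=9
  Job 3: burst=9, C=18
  Job 4: burst=11, C=29
  Job 5: burst=14, C=43
Average completion = 102/5 = 20.4

20.4


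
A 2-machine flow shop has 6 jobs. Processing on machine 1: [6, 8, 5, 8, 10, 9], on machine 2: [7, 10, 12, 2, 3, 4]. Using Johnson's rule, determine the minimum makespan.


Apply Johnson's rule:
  Group 1 (a <= b): [(3, 5, 12), (1, 6, 7), (2, 8, 10)]
  Group 2 (a > b): [(6, 9, 4), (5, 10, 3), (4, 8, 2)]
Optimal job order: [3, 1, 2, 6, 5, 4]
Schedule:
  Job 3: M1 done at 5, M2 done at 17
  Job 1: M1 done at 11, M2 done at 24
  Job 2: M1 done at 19, M2 done at 34
  Job 6: M1 done at 28, M2 done at 38
  Job 5: M1 done at 38, M2 done at 41
  Job 4: M1 done at 46, M2 done at 48
Makespan = 48

48


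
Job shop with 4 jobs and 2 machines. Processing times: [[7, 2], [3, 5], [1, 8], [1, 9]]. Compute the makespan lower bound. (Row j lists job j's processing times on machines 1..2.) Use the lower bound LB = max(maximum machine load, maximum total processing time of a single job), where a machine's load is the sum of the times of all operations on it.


Machine loads:
  Machine 1: 7 + 3 + 1 + 1 = 12
  Machine 2: 2 + 5 + 8 + 9 = 24
Max machine load = 24
Job totals:
  Job 1: 9
  Job 2: 8
  Job 3: 9
  Job 4: 10
Max job total = 10
Lower bound = max(24, 10) = 24

24


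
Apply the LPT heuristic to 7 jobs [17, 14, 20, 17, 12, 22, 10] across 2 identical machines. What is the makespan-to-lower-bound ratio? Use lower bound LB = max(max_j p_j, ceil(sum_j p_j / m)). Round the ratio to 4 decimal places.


LPT order: [22, 20, 17, 17, 14, 12, 10]
Machine loads after assignment: [61, 51]
LPT makespan = 61
Lower bound = max(max_job, ceil(total/2)) = max(22, 56) = 56
Ratio = 61 / 56 = 1.0893

1.0893


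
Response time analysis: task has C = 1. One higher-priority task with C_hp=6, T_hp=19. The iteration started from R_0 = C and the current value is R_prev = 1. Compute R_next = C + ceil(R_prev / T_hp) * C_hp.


R_next = C + ceil(R_prev / T_hp) * C_hp
ceil(1 / 19) = ceil(0.0526) = 1
Interference = 1 * 6 = 6
R_next = 1 + 6 = 7

7


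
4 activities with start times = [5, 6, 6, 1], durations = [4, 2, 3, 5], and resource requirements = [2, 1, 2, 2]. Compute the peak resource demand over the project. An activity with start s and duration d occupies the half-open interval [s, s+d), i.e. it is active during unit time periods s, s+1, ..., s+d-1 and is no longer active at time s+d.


Each activity i is active on [start_i, start_i + duration_i).
Compute total resource usage per time slot:
  t=0: active resources = [], total = 0
  t=1: active resources = [2], total = 2
  t=2: active resources = [2], total = 2
  t=3: active resources = [2], total = 2
  t=4: active resources = [2], total = 2
  t=5: active resources = [2, 2], total = 4
  t=6: active resources = [2, 1, 2], total = 5
  t=7: active resources = [2, 1, 2], total = 5
  t=8: active resources = [2, 2], total = 4
Peak resource demand = 5

5


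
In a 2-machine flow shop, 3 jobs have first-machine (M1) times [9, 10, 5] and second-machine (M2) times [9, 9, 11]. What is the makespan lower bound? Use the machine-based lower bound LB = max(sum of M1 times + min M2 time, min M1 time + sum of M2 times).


LB1 = sum(M1 times) + min(M2 times) = 24 + 9 = 33
LB2 = min(M1 times) + sum(M2 times) = 5 + 29 = 34
Lower bound = max(LB1, LB2) = max(33, 34) = 34

34


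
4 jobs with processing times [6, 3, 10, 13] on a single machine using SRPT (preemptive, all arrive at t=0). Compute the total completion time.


Since all jobs arrive at t=0, SRPT equals SPT ordering.
SPT order: [3, 6, 10, 13]
Completion times:
  Job 1: p=3, C=3
  Job 2: p=6, C=9
  Job 3: p=10, C=19
  Job 4: p=13, C=32
Total completion time = 3 + 9 + 19 + 32 = 63

63


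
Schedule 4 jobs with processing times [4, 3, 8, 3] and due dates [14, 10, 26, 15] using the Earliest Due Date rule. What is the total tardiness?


Sort by due date (EDD order): [(3, 10), (4, 14), (3, 15), (8, 26)]
Compute completion times and tardiness:
  Job 1: p=3, d=10, C=3, tardiness=max(0,3-10)=0
  Job 2: p=4, d=14, C=7, tardiness=max(0,7-14)=0
  Job 3: p=3, d=15, C=10, tardiness=max(0,10-15)=0
  Job 4: p=8, d=26, C=18, tardiness=max(0,18-26)=0
Total tardiness = 0

0


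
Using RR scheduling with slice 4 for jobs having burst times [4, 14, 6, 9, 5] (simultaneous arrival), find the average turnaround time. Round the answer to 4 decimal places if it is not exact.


Time quantum = 4
Execution trace:
  J1 runs 4 units, time = 4
  J2 runs 4 units, time = 8
  J3 runs 4 units, time = 12
  J4 runs 4 units, time = 16
  J5 runs 4 units, time = 20
  J2 runs 4 units, time = 24
  J3 runs 2 units, time = 26
  J4 runs 4 units, time = 30
  J5 runs 1 units, time = 31
  J2 runs 4 units, time = 35
  J4 runs 1 units, time = 36
  J2 runs 2 units, time = 38
Finish times: [4, 38, 26, 36, 31]
Average turnaround = 135/5 = 27.0

27.0


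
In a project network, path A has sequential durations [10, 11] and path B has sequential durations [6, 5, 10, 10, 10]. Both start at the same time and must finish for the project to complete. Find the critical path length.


Path A total = 10 + 11 = 21
Path B total = 6 + 5 + 10 + 10 + 10 = 41
Critical path = longest path = max(21, 41) = 41

41


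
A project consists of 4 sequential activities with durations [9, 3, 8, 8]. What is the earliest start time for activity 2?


Activity 2 starts after activities 1 through 1 complete.
Predecessor durations: [9]
ES = 9 = 9

9


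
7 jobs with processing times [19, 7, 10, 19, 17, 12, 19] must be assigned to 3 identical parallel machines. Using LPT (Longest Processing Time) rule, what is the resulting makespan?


Sort jobs in decreasing order (LPT): [19, 19, 19, 17, 12, 10, 7]
Assign each job to the least loaded machine:
  Machine 1: jobs [19, 17], load = 36
  Machine 2: jobs [19, 12], load = 31
  Machine 3: jobs [19, 10, 7], load = 36
Makespan = max load = 36

36


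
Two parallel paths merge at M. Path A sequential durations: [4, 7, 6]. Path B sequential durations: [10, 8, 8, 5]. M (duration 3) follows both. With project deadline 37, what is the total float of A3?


Forward pass: ES(A3) = sum of predecessors on chain A = 11
EF = ES + duration = 11 + 6 = 17
Backward pass: LF(M) = deadline = 37; LS(M) = 37 - 3 = 34
LF(A3) = LS(M) - sum(successors on chain A) = 34 - 0 = 34
LS = LF - duration = 34 - 6 = 28
Total float = LS - ES = 28 - 11 = 17

17


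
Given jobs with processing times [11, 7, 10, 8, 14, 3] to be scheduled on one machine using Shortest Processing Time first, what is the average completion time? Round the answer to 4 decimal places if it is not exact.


Sort jobs by processing time (SPT order): [3, 7, 8, 10, 11, 14]
Compute completion times sequentially:
  Job 1: processing = 3, completes at 3
  Job 2: processing = 7, completes at 10
  Job 3: processing = 8, completes at 18
  Job 4: processing = 10, completes at 28
  Job 5: processing = 11, completes at 39
  Job 6: processing = 14, completes at 53
Sum of completion times = 151
Average completion time = 151/6 = 25.1667

25.1667


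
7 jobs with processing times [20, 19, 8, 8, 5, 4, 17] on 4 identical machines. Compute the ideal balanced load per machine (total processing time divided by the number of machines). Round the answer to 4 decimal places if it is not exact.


Total processing time = 20 + 19 + 8 + 8 + 5 + 4 + 17 = 81
Number of machines = 4
Ideal balanced load = 81 / 4 = 20.25

20.25


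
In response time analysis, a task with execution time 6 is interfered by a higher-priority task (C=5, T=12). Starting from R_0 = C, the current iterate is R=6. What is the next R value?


R_next = C + ceil(R_prev / T_hp) * C_hp
ceil(6 / 12) = ceil(0.5) = 1
Interference = 1 * 5 = 5
R_next = 6 + 5 = 11

11


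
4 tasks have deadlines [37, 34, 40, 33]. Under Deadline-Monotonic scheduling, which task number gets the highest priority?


Sort tasks by relative deadline (ascending):
  Task 4: deadline = 33
  Task 2: deadline = 34
  Task 1: deadline = 37
  Task 3: deadline = 40
Priority order (highest first): [4, 2, 1, 3]
Highest priority task = 4

4


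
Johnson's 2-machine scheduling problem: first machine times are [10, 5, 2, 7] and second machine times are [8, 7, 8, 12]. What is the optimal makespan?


Apply Johnson's rule:
  Group 1 (a <= b): [(3, 2, 8), (2, 5, 7), (4, 7, 12)]
  Group 2 (a > b): [(1, 10, 8)]
Optimal job order: [3, 2, 4, 1]
Schedule:
  Job 3: M1 done at 2, M2 done at 10
  Job 2: M1 done at 7, M2 done at 17
  Job 4: M1 done at 14, M2 done at 29
  Job 1: M1 done at 24, M2 done at 37
Makespan = 37

37


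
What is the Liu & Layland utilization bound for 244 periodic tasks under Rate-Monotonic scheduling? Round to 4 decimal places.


Compute 2^(1/244) = 1.0028448059
Subtract 1: 1.0028448059 - 1 = 0.0028448059
Multiply by n: 244 * 0.0028448059 = 0.6941326396
Round to 4 dp: 0.6941

0.6941


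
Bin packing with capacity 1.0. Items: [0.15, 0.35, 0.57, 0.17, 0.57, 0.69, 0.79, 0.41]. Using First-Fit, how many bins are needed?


Place items sequentially using First-Fit:
  Item 0.15 -> new Bin 1
  Item 0.35 -> Bin 1 (now 0.5)
  Item 0.57 -> new Bin 2
  Item 0.17 -> Bin 1 (now 0.67)
  Item 0.57 -> new Bin 3
  Item 0.69 -> new Bin 4
  Item 0.79 -> new Bin 5
  Item 0.41 -> Bin 2 (now 0.98)
Total bins used = 5

5


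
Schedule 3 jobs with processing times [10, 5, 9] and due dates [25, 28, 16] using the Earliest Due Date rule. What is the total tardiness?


Sort by due date (EDD order): [(9, 16), (10, 25), (5, 28)]
Compute completion times and tardiness:
  Job 1: p=9, d=16, C=9, tardiness=max(0,9-16)=0
  Job 2: p=10, d=25, C=19, tardiness=max(0,19-25)=0
  Job 3: p=5, d=28, C=24, tardiness=max(0,24-28)=0
Total tardiness = 0

0


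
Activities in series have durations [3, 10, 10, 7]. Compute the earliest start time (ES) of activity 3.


Activity 3 starts after activities 1 through 2 complete.
Predecessor durations: [3, 10]
ES = 3 + 10 = 13

13


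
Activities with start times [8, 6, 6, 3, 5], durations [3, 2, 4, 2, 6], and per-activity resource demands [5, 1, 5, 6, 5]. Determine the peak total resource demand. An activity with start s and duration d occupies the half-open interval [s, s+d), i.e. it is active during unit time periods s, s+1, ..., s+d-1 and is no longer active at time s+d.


Each activity i is active on [start_i, start_i + duration_i).
Compute total resource usage per time slot:
  t=0: active resources = [], total = 0
  t=1: active resources = [], total = 0
  t=2: active resources = [], total = 0
  t=3: active resources = [6], total = 6
  t=4: active resources = [6], total = 6
  t=5: active resources = [5], total = 5
  t=6: active resources = [1, 5, 5], total = 11
  t=7: active resources = [1, 5, 5], total = 11
  t=8: active resources = [5, 5, 5], total = 15
  t=9: active resources = [5, 5, 5], total = 15
  t=10: active resources = [5, 5], total = 10
Peak resource demand = 15

15


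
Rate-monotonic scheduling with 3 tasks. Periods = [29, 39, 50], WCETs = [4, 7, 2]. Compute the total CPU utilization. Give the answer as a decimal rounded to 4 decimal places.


Compute individual utilizations (exact fractions):
  Task 1: C/T = 4/29 (approx. 0.1379)
  Task 2: C/T = 7/39 (approx. 0.1795)
  Task 3: C/T = 2/50 = 1/25 (approx. 0.04)
Total utilization U = 4/29 + 7/39 + 1/25 = 10106/28275
Rounded to 4 decimal places: U = 0.3574
RM (Liu & Layland) bound for 3 tasks = 0.779763; compare with U = 10106/28275 (approx. 0.357418)
U <= bound, so schedulable by RM sufficient condition.

0.3574


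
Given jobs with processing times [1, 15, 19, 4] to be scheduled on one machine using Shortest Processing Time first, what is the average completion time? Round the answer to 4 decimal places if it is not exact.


Sort jobs by processing time (SPT order): [1, 4, 15, 19]
Compute completion times sequentially:
  Job 1: processing = 1, completes at 1
  Job 2: processing = 4, completes at 5
  Job 3: processing = 15, completes at 20
  Job 4: processing = 19, completes at 39
Sum of completion times = 65
Average completion time = 65/4 = 16.25

16.25


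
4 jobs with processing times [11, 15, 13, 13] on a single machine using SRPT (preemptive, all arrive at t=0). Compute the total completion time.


Since all jobs arrive at t=0, SRPT equals SPT ordering.
SPT order: [11, 13, 13, 15]
Completion times:
  Job 1: p=11, C=11
  Job 2: p=13, C=24
  Job 3: p=13, C=37
  Job 4: p=15, C=52
Total completion time = 11 + 24 + 37 + 52 = 124

124


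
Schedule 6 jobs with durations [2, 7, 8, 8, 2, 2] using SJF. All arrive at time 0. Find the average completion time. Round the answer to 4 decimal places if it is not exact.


SJF order (ascending): [2, 2, 2, 7, 8, 8]
Completion times:
  Job 1: burst=2, C=2
  Job 2: burst=2, C=4
  Job 3: burst=2, C=6
  Job 4: burst=7, C=13
  Job 5: burst=8, C=21
  Job 6: burst=8, C=29
Average completion = 75/6 = 12.5

12.5


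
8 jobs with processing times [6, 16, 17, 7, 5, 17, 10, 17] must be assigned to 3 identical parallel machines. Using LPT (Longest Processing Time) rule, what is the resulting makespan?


Sort jobs in decreasing order (LPT): [17, 17, 17, 16, 10, 7, 6, 5]
Assign each job to the least loaded machine:
  Machine 1: jobs [17, 16], load = 33
  Machine 2: jobs [17, 10, 5], load = 32
  Machine 3: jobs [17, 7, 6], load = 30
Makespan = max load = 33

33


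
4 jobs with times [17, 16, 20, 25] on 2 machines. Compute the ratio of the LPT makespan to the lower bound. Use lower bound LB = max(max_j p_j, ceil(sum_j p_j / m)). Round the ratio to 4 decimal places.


LPT order: [25, 20, 17, 16]
Machine loads after assignment: [41, 37]
LPT makespan = 41
Lower bound = max(max_job, ceil(total/2)) = max(25, 39) = 39
Ratio = 41 / 39 = 1.0513

1.0513


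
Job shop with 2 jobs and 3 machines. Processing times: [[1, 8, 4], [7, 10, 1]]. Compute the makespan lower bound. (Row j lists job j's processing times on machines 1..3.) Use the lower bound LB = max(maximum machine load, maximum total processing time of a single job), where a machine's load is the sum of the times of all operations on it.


Machine loads:
  Machine 1: 1 + 7 = 8
  Machine 2: 8 + 10 = 18
  Machine 3: 4 + 1 = 5
Max machine load = 18
Job totals:
  Job 1: 13
  Job 2: 18
Max job total = 18
Lower bound = max(18, 18) = 18

18


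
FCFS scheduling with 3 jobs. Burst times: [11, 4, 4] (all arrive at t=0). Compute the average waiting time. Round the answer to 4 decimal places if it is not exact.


FCFS order (as given): [11, 4, 4]
Waiting times:
  Job 1: wait = 0
  Job 2: wait = 11
  Job 3: wait = 15
Sum of waiting times = 26
Average waiting time = 26/3 = 8.6667

8.6667


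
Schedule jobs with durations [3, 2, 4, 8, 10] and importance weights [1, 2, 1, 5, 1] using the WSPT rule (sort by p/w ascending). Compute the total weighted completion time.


Compute p/w ratios and sort ascending (WSPT): [(2, 2), (8, 5), (3, 1), (4, 1), (10, 1)]
Compute weighted completion times:
  Job (p=2,w=2): C=2, w*C=2*2=4
  Job (p=8,w=5): C=10, w*C=5*10=50
  Job (p=3,w=1): C=13, w*C=1*13=13
  Job (p=4,w=1): C=17, w*C=1*17=17
  Job (p=10,w=1): C=27, w*C=1*27=27
Total weighted completion time = 111

111


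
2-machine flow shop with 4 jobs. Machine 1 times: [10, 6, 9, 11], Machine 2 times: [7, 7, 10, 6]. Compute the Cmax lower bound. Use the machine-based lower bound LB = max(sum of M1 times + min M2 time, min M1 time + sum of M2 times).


LB1 = sum(M1 times) + min(M2 times) = 36 + 6 = 42
LB2 = min(M1 times) + sum(M2 times) = 6 + 30 = 36
Lower bound = max(LB1, LB2) = max(42, 36) = 42

42


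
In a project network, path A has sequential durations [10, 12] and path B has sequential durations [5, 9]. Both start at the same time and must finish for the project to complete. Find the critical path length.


Path A total = 10 + 12 = 22
Path B total = 5 + 9 = 14
Critical path = longest path = max(22, 14) = 22

22


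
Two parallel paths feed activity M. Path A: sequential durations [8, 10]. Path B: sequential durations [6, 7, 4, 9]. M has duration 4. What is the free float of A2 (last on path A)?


ES(A2) = sum of predecessors on chain A = 8
EF(A2) = ES + duration = 8 + 10 = 18
Successor of A2 is M. ES(M) = max(sum(A), sum(B)) = max(18, 26) = 26
Free float = ES(successor) - EF(current) = 26 - 18 = 8

8


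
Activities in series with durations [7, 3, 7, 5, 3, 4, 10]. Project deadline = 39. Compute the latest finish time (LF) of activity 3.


LF(activity 3) = deadline - sum of successor durations
Successors: activities 4 through 7 with durations [5, 3, 4, 10]
Sum of successor durations = 22
LF = 39 - 22 = 17

17


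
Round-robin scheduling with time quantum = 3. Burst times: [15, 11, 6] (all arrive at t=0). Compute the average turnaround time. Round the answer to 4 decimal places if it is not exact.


Time quantum = 3
Execution trace:
  J1 runs 3 units, time = 3
  J2 runs 3 units, time = 6
  J3 runs 3 units, time = 9
  J1 runs 3 units, time = 12
  J2 runs 3 units, time = 15
  J3 runs 3 units, time = 18
  J1 runs 3 units, time = 21
  J2 runs 3 units, time = 24
  J1 runs 3 units, time = 27
  J2 runs 2 units, time = 29
  J1 runs 3 units, time = 32
Finish times: [32, 29, 18]
Average turnaround = 79/3 = 26.3333

26.3333


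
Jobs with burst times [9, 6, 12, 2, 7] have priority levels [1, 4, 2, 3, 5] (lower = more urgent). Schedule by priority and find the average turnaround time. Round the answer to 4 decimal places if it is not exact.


Sort by priority (ascending = highest first):
Order: [(1, 9), (2, 12), (3, 2), (4, 6), (5, 7)]
Completion times:
  Priority 1, burst=9, C=9
  Priority 2, burst=12, C=21
  Priority 3, burst=2, C=23
  Priority 4, burst=6, C=29
  Priority 5, burst=7, C=36
Average turnaround = 118/5 = 23.6

23.6


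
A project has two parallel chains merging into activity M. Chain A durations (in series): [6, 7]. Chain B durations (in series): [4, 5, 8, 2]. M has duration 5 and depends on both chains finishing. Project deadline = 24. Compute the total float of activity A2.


Forward pass: ES(A2) = sum of predecessors on chain A = 6
EF = ES + duration = 6 + 7 = 13
Backward pass: LF(M) = deadline = 24; LS(M) = 24 - 5 = 19
LF(A2) = LS(M) - sum(successors on chain A) = 19 - 0 = 19
LS = LF - duration = 19 - 7 = 12
Total float = LS - ES = 12 - 6 = 6

6


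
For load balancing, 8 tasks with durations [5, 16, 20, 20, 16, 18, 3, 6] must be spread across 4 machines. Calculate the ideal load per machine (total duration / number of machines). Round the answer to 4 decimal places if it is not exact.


Total processing time = 5 + 16 + 20 + 20 + 16 + 18 + 3 + 6 = 104
Number of machines = 4
Ideal balanced load = 104 / 4 = 26.0

26.0


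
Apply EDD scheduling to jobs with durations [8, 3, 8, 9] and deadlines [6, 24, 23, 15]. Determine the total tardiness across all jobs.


Sort by due date (EDD order): [(8, 6), (9, 15), (8, 23), (3, 24)]
Compute completion times and tardiness:
  Job 1: p=8, d=6, C=8, tardiness=max(0,8-6)=2
  Job 2: p=9, d=15, C=17, tardiness=max(0,17-15)=2
  Job 3: p=8, d=23, C=25, tardiness=max(0,25-23)=2
  Job 4: p=3, d=24, C=28, tardiness=max(0,28-24)=4
Total tardiness = 10

10


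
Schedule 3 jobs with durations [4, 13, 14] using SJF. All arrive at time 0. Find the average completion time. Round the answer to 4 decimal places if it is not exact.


SJF order (ascending): [4, 13, 14]
Completion times:
  Job 1: burst=4, C=4
  Job 2: burst=13, C=17
  Job 3: burst=14, C=31
Average completion = 52/3 = 17.3333

17.3333


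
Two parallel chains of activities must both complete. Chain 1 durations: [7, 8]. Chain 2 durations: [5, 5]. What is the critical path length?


Path A total = 7 + 8 = 15
Path B total = 5 + 5 = 10
Critical path = longest path = max(15, 10) = 15

15


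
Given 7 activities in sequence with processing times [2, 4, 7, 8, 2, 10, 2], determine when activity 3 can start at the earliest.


Activity 3 starts after activities 1 through 2 complete.
Predecessor durations: [2, 4]
ES = 2 + 4 = 6

6


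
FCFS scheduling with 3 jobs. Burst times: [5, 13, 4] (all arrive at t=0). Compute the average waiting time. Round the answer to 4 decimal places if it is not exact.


FCFS order (as given): [5, 13, 4]
Waiting times:
  Job 1: wait = 0
  Job 2: wait = 5
  Job 3: wait = 18
Sum of waiting times = 23
Average waiting time = 23/3 = 7.6667

7.6667


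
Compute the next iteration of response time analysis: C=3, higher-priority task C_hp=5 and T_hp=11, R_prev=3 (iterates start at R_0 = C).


R_next = C + ceil(R_prev / T_hp) * C_hp
ceil(3 / 11) = ceil(0.2727) = 1
Interference = 1 * 5 = 5
R_next = 3 + 5 = 8

8


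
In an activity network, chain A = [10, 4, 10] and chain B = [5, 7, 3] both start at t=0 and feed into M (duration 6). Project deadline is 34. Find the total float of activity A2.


Forward pass: ES(A2) = sum of predecessors on chain A = 10
EF = ES + duration = 10 + 4 = 14
Backward pass: LF(M) = deadline = 34; LS(M) = 34 - 6 = 28
LF(A2) = LS(M) - sum(successors on chain A) = 28 - 10 = 18
LS = LF - duration = 18 - 4 = 14
Total float = LS - ES = 14 - 10 = 4

4


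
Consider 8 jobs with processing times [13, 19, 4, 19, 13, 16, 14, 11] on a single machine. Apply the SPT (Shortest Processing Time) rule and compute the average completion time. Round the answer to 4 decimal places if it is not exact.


Sort jobs by processing time (SPT order): [4, 11, 13, 13, 14, 16, 19, 19]
Compute completion times sequentially:
  Job 1: processing = 4, completes at 4
  Job 2: processing = 11, completes at 15
  Job 3: processing = 13, completes at 28
  Job 4: processing = 13, completes at 41
  Job 5: processing = 14, completes at 55
  Job 6: processing = 16, completes at 71
  Job 7: processing = 19, completes at 90
  Job 8: processing = 19, completes at 109
Sum of completion times = 413
Average completion time = 413/8 = 51.625

51.625


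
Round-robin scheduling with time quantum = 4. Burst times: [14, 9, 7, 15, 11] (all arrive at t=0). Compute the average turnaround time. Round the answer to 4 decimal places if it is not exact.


Time quantum = 4
Execution trace:
  J1 runs 4 units, time = 4
  J2 runs 4 units, time = 8
  J3 runs 4 units, time = 12
  J4 runs 4 units, time = 16
  J5 runs 4 units, time = 20
  J1 runs 4 units, time = 24
  J2 runs 4 units, time = 28
  J3 runs 3 units, time = 31
  J4 runs 4 units, time = 35
  J5 runs 4 units, time = 39
  J1 runs 4 units, time = 43
  J2 runs 1 units, time = 44
  J4 runs 4 units, time = 48
  J5 runs 3 units, time = 51
  J1 runs 2 units, time = 53
  J4 runs 3 units, time = 56
Finish times: [53, 44, 31, 56, 51]
Average turnaround = 235/5 = 47.0

47.0


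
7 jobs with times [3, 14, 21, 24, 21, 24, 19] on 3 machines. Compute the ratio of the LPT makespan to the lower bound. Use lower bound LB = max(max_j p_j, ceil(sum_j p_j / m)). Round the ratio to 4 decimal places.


LPT order: [24, 24, 21, 21, 19, 14, 3]
Machine loads after assignment: [43, 41, 42]
LPT makespan = 43
Lower bound = max(max_job, ceil(total/3)) = max(24, 42) = 42
Ratio = 43 / 42 = 1.0238

1.0238


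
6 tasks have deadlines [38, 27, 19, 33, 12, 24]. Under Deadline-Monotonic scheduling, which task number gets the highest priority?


Sort tasks by relative deadline (ascending):
  Task 5: deadline = 12
  Task 3: deadline = 19
  Task 6: deadline = 24
  Task 2: deadline = 27
  Task 4: deadline = 33
  Task 1: deadline = 38
Priority order (highest first): [5, 3, 6, 2, 4, 1]
Highest priority task = 5

5


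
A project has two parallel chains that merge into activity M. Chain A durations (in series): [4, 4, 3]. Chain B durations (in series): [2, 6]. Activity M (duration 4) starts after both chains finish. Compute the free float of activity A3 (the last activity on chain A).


ES(A3) = sum of predecessors on chain A = 8
EF(A3) = ES + duration = 8 + 3 = 11
Successor of A3 is M. ES(M) = max(sum(A), sum(B)) = max(11, 8) = 11
Free float = ES(successor) - EF(current) = 11 - 11 = 0

0


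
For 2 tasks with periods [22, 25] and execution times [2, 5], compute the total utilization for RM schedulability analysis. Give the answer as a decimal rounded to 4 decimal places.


Compute individual utilizations (exact fractions):
  Task 1: C/T = 2/22 = 1/11 (approx. 0.0909)
  Task 2: C/T = 5/25 = 1/5 (approx. 0.2)
Total utilization U = 1/11 + 1/5 = 16/55
Rounded to 4 decimal places: U = 0.2909
RM (Liu & Layland) bound for 2 tasks = 0.828427; compare with U = 16/55 (approx. 0.290909)
U <= bound, so schedulable by RM sufficient condition.

0.2909
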